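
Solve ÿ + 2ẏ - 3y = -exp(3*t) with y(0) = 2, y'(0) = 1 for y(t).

Characteristic equation r² + 2r - 3 = 0 factors as (r - 1)(r + 3) = 0, so r = 1, -3.
Hence y_h = C1*exp(t) + C2*exp(-3*t).
Try y_p = A*exp(3*t). Substituting into the equation and dividing by exp(3*t) gives A = -1/12, so y_p = -exp(3*t)/12.
General solution: y = -exp(3*t)/12 + C1*exp(t) + C2*exp(-3*t).
Apply the initial conditions: y(0) = -1/12 + C1 + C2 = 2 and y'(0) = -1/4 + C1 - 3*C2 = 1. Solving gives C1 = 15/8, C2 = 5/24.

y = -exp(3*t)/12 + 5*exp(-3*t)/24 + 15*exp(t)/8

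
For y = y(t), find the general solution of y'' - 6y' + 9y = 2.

y = 2/9 + C1*exp(3*t) + C2*t*exp(3*t)

Characteristic equation r² - 6r + 9 = 0 has discriminant (-6)² - 4·(9) = 0, so r = 3 is a repeated root.
Hence y_h = (C1 + C2*t)*exp(3*t).
For the particular solution try y_p = A0. Substituting and matching coefficients of each power of t gives A0 = 2/9, so y_p = 2/9.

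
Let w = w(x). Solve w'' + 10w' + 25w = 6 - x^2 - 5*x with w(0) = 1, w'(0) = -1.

Characteristic equation r² + 10r + 25 = 0 has discriminant (10)² - 4·(25) = 0, so r = -5 is a repeated root.
Hence w_h = (C1 + C2*x)*exp(-5*x).
For the particular solution try w_p = A0 + A1*x + A2*x^2. Substituting and matching coefficients of each power of x gives A0 = 194/625, A1 = -21/125, A2 = -1/25, so w_p = 194/625 - 21*x/125 - x^2/25.
General solution: w = 194/625 - 21*x/125 - x^2/25 + C1*exp(-5*x) + C2*x*exp(-5*x).
Apply the initial conditions: w(0) = 194/625 + C1 = 1 and w'(0) = -21/125 + C2 - 5*C1 = -1. Solving gives C1 = 431/625, C2 = 327/125.

w = 194/625 - 21*x/125 - x**2/25 + 431*exp(-5*x)/625 + 327*x*exp(-5*x)/125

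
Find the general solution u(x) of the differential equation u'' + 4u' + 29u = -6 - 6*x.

u = -150/841 - 6*x/29 + C1*cos(5*x)*exp(-2*x) + C2*exp(-2*x)*sin(5*x)

Characteristic equation r² + 4r + 29 = 0 has discriminant (4)² - 4·(29) = -100 < 0, so r = -2 ± 5i.
Hence u_h = C1*cos(5*x)*exp(-2*x) + C2*exp(-2*x)*sin(5*x).
For the particular solution try u_p = A0 + A1*x. Substituting and matching coefficients of each power of x gives A0 = -150/841, A1 = -6/29, so u_p = -150/841 - 6*x/29.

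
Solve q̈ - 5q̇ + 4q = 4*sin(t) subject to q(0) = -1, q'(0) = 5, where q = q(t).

Characteristic equation r² - 5r + 4 = 0 factors as (r - 1)(r - 4) = 0, so r = 1, 4.
Hence q_h = C1*exp(t) + C2*exp(4*t).
Try q_p = A*cos(t) + B*sin(t). Substituting and equating the coefficients of cos(t) and sin(t) gives A = 10/17, B = 6/17, so q_p = 6*sin(t)/17 + 10*cos(t)/17.
General solution: q = 6*sin(t)/17 + 10*cos(t)/17 + C1*exp(t) + C2*exp(4*t).
Apply the initial conditions: q(0) = 10/17 + C1 + C2 = -1 and q'(0) = 6/17 + C1 + 4*C2 = 5. Solving gives C1 = -11/3, C2 = 106/51.

q = -11*exp(t)/3 + 6*sin(t)/17 + 10*cos(t)/17 + 106*exp(4*t)/51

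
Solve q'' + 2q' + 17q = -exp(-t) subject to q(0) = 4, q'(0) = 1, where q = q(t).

q = -exp(-t)/16 + 5*exp(-t)*sin(4*t)/4 + 65*cos(4*t)*exp(-t)/16

Characteristic equation r² + 2r + 17 = 0 has discriminant (2)² - 4·(17) = -64 < 0, so r = -1 ± 4i.
Hence q_h = C1*cos(4*t)*exp(-t) + C2*exp(-t)*sin(4*t).
Try q_p = A*exp(-t). Substituting into the equation and dividing by exp(-t) gives A = -1/16, so q_p = -exp(-t)/16.
General solution: q = -exp(-t)/16 + C1*cos(4*t)*exp(-t) + C2*exp(-t)*sin(4*t).
Apply the initial conditions: q(0) = -1/16 + C1 = 4 and q'(0) = 1/16 - C1 + 4*C2 = 1. Solving gives C1 = 65/16, C2 = 5/4.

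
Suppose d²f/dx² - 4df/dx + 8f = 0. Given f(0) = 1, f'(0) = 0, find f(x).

Characteristic equation r² - 4r + 8 = 0 has discriminant (-4)² - 4·(8) = -16 < 0, so r = 2 ± 2i.
Hence f_h = C1*cos(2*x)*exp(2*x) + C2*exp(2*x)*sin(2*x).
Apply the initial conditions: f(0) = C1 = 1 and f'(0) = 2*C1 + 2*C2 = 0. Solving gives C1 = 1, C2 = -1.

f = cos(2*x)*exp(2*x) - exp(2*x)*sin(2*x)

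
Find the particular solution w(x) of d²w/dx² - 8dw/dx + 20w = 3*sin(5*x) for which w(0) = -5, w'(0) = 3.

w = -3*sin(5*x)/325 + 24*cos(5*x)/325 - 1649*cos(2*x)*exp(4*x)/325 + 3793*exp(4*x)*sin(2*x)/325

Characteristic equation r² - 8r + 20 = 0 has discriminant (-8)² - 4·(20) = -16 < 0, so r = 4 ± 2i.
Hence w_h = C1*cos(2*x)*exp(4*x) + C2*exp(4*x)*sin(2*x).
Try w_p = A*cos(5*x) + B*sin(5*x). Substituting and equating the coefficients of cos(5x) and sin(5x) gives A = 24/325, B = -3/325, so w_p = -3*sin(5*x)/325 + 24*cos(5*x)/325.
General solution: w = -3*sin(5*x)/325 + 24*cos(5*x)/325 + C1*cos(2*x)*exp(4*x) + C2*exp(4*x)*sin(2*x).
Apply the initial conditions: w(0) = 24/325 + C1 = -5 and w'(0) = -3/65 + 2*C2 + 4*C1 = 3. Solving gives C1 = -1649/325, C2 = 3793/325.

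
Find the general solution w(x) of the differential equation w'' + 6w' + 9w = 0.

w = C1*exp(-3*x) + C2*x*exp(-3*x)

Characteristic equation r² + 6r + 9 = 0 has discriminant (6)² - 4·(9) = 0, so r = -3 is a repeated root.
Hence w_h = (C1 + C2*x)*exp(-3*x).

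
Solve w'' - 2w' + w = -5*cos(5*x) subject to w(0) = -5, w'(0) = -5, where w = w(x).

w = -875*exp(x)/169 + 25*sin(5*x)/338 + 30*cos(5*x)/169 - 5*x*exp(x)/26

Characteristic equation r² - 2r + 1 = 0 has discriminant (-2)² - 4·(1) = 0, so r = 1 is a repeated root.
Hence w_h = (C1 + C2*x)*exp(x).
Try w_p = A*cos(5*x) + B*sin(5*x). Substituting and equating the coefficients of cos(5x) and sin(5x) gives A = 30/169, B = 25/338, so w_p = 25*sin(5*x)/338 + 30*cos(5*x)/169.
General solution: w = 25*sin(5*x)/338 + 30*cos(5*x)/169 + C1*exp(x) + C2*x*exp(x).
Apply the initial conditions: w(0) = 30/169 + C1 = -5 and w'(0) = 125/338 + C1 + C2 = -5. Solving gives C1 = -875/169, C2 = -5/26.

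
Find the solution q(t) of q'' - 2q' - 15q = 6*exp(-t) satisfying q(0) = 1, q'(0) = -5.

Characteristic equation r² - 2r - 15 = 0 factors as (r - 5)(r + 3) = 0, so r = 5, -3.
Hence q_h = C1*exp(5*t) + C2*exp(-3*t).
Try q_p = A*exp(-t). Substituting into the equation and dividing by exp(-t) gives A = -1/2, so q_p = -exp(-t)/2.
General solution: q = -exp(-t)/2 + C1*exp(5*t) + C2*exp(-3*t).
Apply the initial conditions: q(0) = -1/2 + C1 + C2 = 1 and q'(0) = 1/2 - 3*C2 + 5*C1 = -5. Solving gives C1 = -1/8, C2 = 13/8.

q = -exp(-t)/2 - exp(5*t)/8 + 13*exp(-3*t)/8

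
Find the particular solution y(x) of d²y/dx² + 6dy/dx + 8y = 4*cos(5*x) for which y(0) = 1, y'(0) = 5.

y = -271*exp(-4*x)/82 - 68*cos(5*x)/1189 + 120*sin(5*x)/1189 + 253*exp(-2*x)/58

Characteristic equation r² + 6r + 8 = 0 factors as (r + 2)(r + 4) = 0, so r = -2, -4.
Hence y_h = C1*exp(-2*x) + C2*exp(-4*x).
Try y_p = A*cos(5*x) + B*sin(5*x). Substituting and equating the coefficients of cos(5x) and sin(5x) gives A = -68/1189, B = 120/1189, so y_p = -68*cos(5*x)/1189 + 120*sin(5*x)/1189.
General solution: y = -68*cos(5*x)/1189 + 120*sin(5*x)/1189 + C1*exp(-2*x) + C2*exp(-4*x).
Apply the initial conditions: y(0) = -68/1189 + C1 + C2 = 1 and y'(0) = 600/1189 - 4*C2 - 2*C1 = 5. Solving gives C1 = 253/58, C2 = -271/82.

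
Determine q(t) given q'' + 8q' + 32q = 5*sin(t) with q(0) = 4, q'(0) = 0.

Characteristic equation r² + 8r + 32 = 0 has discriminant (8)² - 4·(32) = -64 < 0, so r = -4 ± 4i.
Hence q_h = C1*cos(4*t)*exp(-4*t) + C2*exp(-4*t)*sin(4*t).
Try q_p = A*cos(t) + B*sin(t). Substituting and equating the coefficients of cos(t) and sin(t) gives A = -8/205, B = 31/205, so q_p = -8*cos(t)/205 + 31*sin(t)/205.
General solution: q = -8*cos(t)/205 + 31*sin(t)/205 + C1*cos(4*t)*exp(-4*t) + C2*exp(-4*t)*sin(4*t).
Apply the initial conditions: q(0) = -8/205 + C1 = 4 and q'(0) = 31/205 - 4*C1 + 4*C2 = 0. Solving gives C1 = 828/205, C2 = 3281/820.

q = -8*cos(t)/205 + 31*sin(t)/205 + 828*cos(4*t)*exp(-4*t)/205 + 3281*exp(-4*t)*sin(4*t)/820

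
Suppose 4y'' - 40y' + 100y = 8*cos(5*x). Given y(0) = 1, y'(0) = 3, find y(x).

Divide through by 4: y'' - 10y' + 25y = 2*cos(5*x).
Characteristic equation r² - 10r + 25 = 0 has discriminant (-10)² - 4·(25) = 0, so r = 5 is a repeated root.
Hence y_h = (C1 + C2*x)*exp(5*x).
Try y_p = A*cos(5*x) + B*sin(5*x). Substituting and equating the coefficients of cos(5x) and sin(5x) gives A = 0, B = -1/25, so y_p = -sin(5*x)/25.
General solution: y = -sin(5*x)/25 + C1*exp(5*x) + C2*x*exp(5*x).
Apply the initial conditions: y(0) = C1 = 1 and y'(0) = -1/5 + C2 + 5*C1 = 3. Solving gives C1 = 1, C2 = -9/5.

y = -sin(5*x)/25 - 9*x*exp(5*x)/5 + exp(5*x)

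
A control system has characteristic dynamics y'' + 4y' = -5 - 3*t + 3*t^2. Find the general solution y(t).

y = C2 - 31*t/32 - 9*t**2/16 + t**3/4 + C1*exp(-4*t)

Characteristic equation r² + 4r = 0 factors as (r + 4)r = 0, so r = -4, 0.
Hence y_h = C1*exp(-4*t) + C2.
Since 0 is a characteristic root (multiplicity 1), multiply the polynomial trial by t: try y_p = t*(A0 + A1*t + A2*t^2). Substituting and matching coefficients of each power of t gives A0 = -31/32, A1 = -9/16, A2 = 1/4, so y_p = -31*t/32 - 9*t^2/16 + t^3/4.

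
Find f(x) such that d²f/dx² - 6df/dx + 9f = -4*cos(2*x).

f = -20*cos(2*x)/169 + 48*sin(2*x)/169 + C1*exp(3*x) + C2*x*exp(3*x)

Characteristic equation r² - 6r + 9 = 0 has discriminant (-6)² - 4·(9) = 0, so r = 3 is a repeated root.
Hence f_h = (C1 + C2*x)*exp(3*x).
Try f_p = A*cos(2*x) + B*sin(2*x). Substituting and equating the coefficients of cos(2x) and sin(2x) gives A = -20/169, B = 48/169, so f_p = -20*cos(2*x)/169 + 48*sin(2*x)/169.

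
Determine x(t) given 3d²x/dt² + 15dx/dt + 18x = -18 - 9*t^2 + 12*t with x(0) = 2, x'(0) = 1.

x = -25/12 - 23*exp(-3*t)/3 - t**2/2 + 3*t/2 + 47*exp(-2*t)/4

Divide through by 3: x'' + 5x' + 6x = -6 - 3*t^2 + 4*t.
Characteristic equation r² + 5r + 6 = 0 factors as (r + 2)(r + 3) = 0, so r = -2, -3.
Hence x_h = C1*exp(-2*t) + C2*exp(-3*t).
For the particular solution try x_p = A0 + A1*t + A2*t^2. Substituting and matching coefficients of each power of t gives A0 = -25/12, A1 = 3/2, A2 = -1/2, so x_p = -25/12 - t^2/2 + 3*t/2.
General solution: x = -25/12 - t^2/2 + 3*t/2 + C1*exp(-2*t) + C2*exp(-3*t).
Apply the initial conditions: x(0) = -25/12 + C1 + C2 = 2 and x'(0) = 3/2 - 3*C2 - 2*C1 = 1. Solving gives C1 = 47/4, C2 = -23/3.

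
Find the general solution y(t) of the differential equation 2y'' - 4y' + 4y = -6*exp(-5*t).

Divide through by 2: y'' - 2y' + 2y = -3*exp(-5*t).
Characteristic equation r² - 2r + 2 = 0 has discriminant (-2)² - 4·(2) = -4 < 0, so r = 1 ± i.
Hence y_h = C1*cos(t)*exp(t) + C2*exp(t)*sin(t).
Try y_p = A*exp(-5*t). Substituting into the equation and dividing by exp(-5*t) gives A = -3/37, so y_p = -3*exp(-5*t)/37.

y = -3*exp(-5*t)/37 + C1*cos(t)*exp(t) + C2*exp(t)*sin(t)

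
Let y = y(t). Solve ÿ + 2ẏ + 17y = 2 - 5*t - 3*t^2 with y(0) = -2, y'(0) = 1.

Characteristic equation r² + 2r + 17 = 0 has discriminant (2)² - 4·(17) = -64 < 0, so r = -1 ± 4i.
Hence y_h = C1*cos(4*t)*exp(-t) + C2*exp(-t)*sin(4*t).
For the particular solution try y_p = A0 + A1*t + A2*t^2. Substituting and matching coefficients of each power of t gives A0 = 826/4913, A1 = -73/289, A2 = -3/17, so y_p = 826/4913 - 73*t/289 - 3*t^2/17.
General solution: y = 826/4913 - 73*t/289 - 3*t^2/17 + C1*cos(4*t)*exp(-t) + C2*exp(-t)*sin(4*t).
Apply the initial conditions: y(0) = 826/4913 + C1 = -2 and y'(0) = -73/289 - C1 + 4*C2 = 1. Solving gives C1 = -10652/4913, C2 = -2249/9826.

y = 826/4913 - 73*t/289 - 3*t**2/17 - 10652*cos(4*t)*exp(-t)/4913 - 2249*exp(-t)*sin(4*t)/9826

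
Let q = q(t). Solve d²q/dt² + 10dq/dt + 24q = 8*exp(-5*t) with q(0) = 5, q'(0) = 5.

Characteristic equation r² + 10r + 24 = 0 factors as (r + 6)(r + 4) = 0, so r = -6, -4.
Hence q_h = C1*exp(-6*t) + C2*exp(-4*t).
Try q_p = A*exp(-5*t). Substituting into the equation and dividing by exp(-5*t) gives A = -8, so q_p = -8*exp(-5*t).
General solution: q = -8*exp(-5*t) + C1*exp(-6*t) + C2*exp(-4*t).
Apply the initial conditions: q(0) = -8 + C1 + C2 = 5 and q'(0) = 40 - 6*C1 - 4*C2 = 5. Solving gives C1 = -17/2, C2 = 43/2.

q = -8*exp(-5*t) - 17*exp(-6*t)/2 + 43*exp(-4*t)/2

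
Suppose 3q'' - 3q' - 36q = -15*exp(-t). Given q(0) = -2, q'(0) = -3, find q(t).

Divide through by 3: q'' - q' - 12q = -5*exp(-t).
Characteristic equation r² - r - 12 = 0 factors as (r + 3)(r - 4) = 0, so r = -3, 4.
Hence q_h = C1*exp(-3*t) + C2*exp(4*t).
Try q_p = A*exp(-t). Substituting into the equation and dividing by exp(-t) gives A = 1/2, so q_p = exp(-t)/2.
General solution: q = exp(-t)/2 + C1*exp(-3*t) + C2*exp(4*t).
Apply the initial conditions: q(0) = 1/2 + C1 + C2 = -2 and q'(0) = -1/2 - 3*C1 + 4*C2 = -3. Solving gives C1 = -15/14, C2 = -10/7.

q = exp(-t)/2 - 15*exp(-3*t)/14 - 10*exp(4*t)/7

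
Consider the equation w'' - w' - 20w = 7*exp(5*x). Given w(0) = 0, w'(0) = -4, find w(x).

w = -43*exp(5*x)/81 + 43*exp(-4*x)/81 + 7*x*exp(5*x)/9

Characteristic equation r² - r - 20 = 0 factors as (r + 4)(r - 5) = 0, so r = -4, 5.
Hence w_h = C1*exp(-4*x) + C2*exp(5*x).
Since exp(5*x) solves the homogeneous equation (r = 5 is a root of multiplicity 1), multiply the trial by x. Try w_p = A*x*exp(5*x). Substituting into the equation and dividing by exp(5*x) gives A = 7/9, so w_p = 7*x*exp(5*x)/9.
General solution: w = C1*exp(-4*x) + C2*exp(5*x) + 7*x*exp(5*x)/9.
Apply the initial conditions: w(0) = C1 + C2 = 0 and w'(0) = 7/9 - 4*C1 + 5*C2 = -4. Solving gives C1 = 43/81, C2 = -43/81.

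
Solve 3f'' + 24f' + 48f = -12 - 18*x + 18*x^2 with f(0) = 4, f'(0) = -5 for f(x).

f = 5/64 - 3*x/4 + 3*x**2/8 + 251*exp(-4*x)/64 + 183*x*exp(-4*x)/16

Divide through by 3: f'' + 8f' + 16f = -4 - 6*x + 6*x^2.
Characteristic equation r² + 8r + 16 = 0 has discriminant (8)² - 4·(16) = 0, so r = -4 is a repeated root.
Hence f_h = (C1 + C2*x)*exp(-4*x).
For the particular solution try f_p = A0 + A1*x + A2*x^2. Substituting and matching coefficients of each power of x gives A0 = 5/64, A1 = -3/4, A2 = 3/8, so f_p = 5/64 - 3*x/4 + 3*x^2/8.
General solution: f = 5/64 - 3*x/4 + 3*x^2/8 + C1*exp(-4*x) + C2*x*exp(-4*x).
Apply the initial conditions: f(0) = 5/64 + C1 = 4 and f'(0) = -3/4 + C2 - 4*C1 = -5. Solving gives C1 = 251/64, C2 = 183/16.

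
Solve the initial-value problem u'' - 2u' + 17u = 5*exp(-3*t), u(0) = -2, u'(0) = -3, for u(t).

u = 5*exp(-3*t)/32 - 69*cos(4*t)*exp(t)/32 - 3*exp(t)*sin(4*t)/32

Characteristic equation r² - 2r + 17 = 0 has discriminant (-2)² - 4·(17) = -64 < 0, so r = 1 ± 4i.
Hence u_h = C1*cos(4*t)*exp(t) + C2*exp(t)*sin(4*t).
Try u_p = A*exp(-3*t). Substituting into the equation and dividing by exp(-3*t) gives A = 5/32, so u_p = 5*exp(-3*t)/32.
General solution: u = 5*exp(-3*t)/32 + C1*cos(4*t)*exp(t) + C2*exp(t)*sin(4*t).
Apply the initial conditions: u(0) = 5/32 + C1 = -2 and u'(0) = -15/32 + C1 + 4*C2 = -3. Solving gives C1 = -69/32, C2 = -3/32.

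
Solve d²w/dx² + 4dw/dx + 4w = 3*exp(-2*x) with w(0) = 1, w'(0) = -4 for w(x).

w = -2*x*exp(-2*x) + 3*x**2*exp(-2*x)/2 + exp(-2*x)

Characteristic equation r² + 4r + 4 = 0 has discriminant (4)² - 4·(4) = 0, so r = -2 is a repeated root.
Hence w_h = (C1 + C2*x)*exp(-2*x).
Since exp(-2*x) solves the homogeneous equation (r = -2 is a root of multiplicity 2), multiply the trial by x^2. Try w_p = A*x^2*exp(-2*x). Substituting into the equation and dividing by exp(-2*x) gives A = 3/2, so w_p = 3*x^2*exp(-2*x)/2.
General solution: w = C1*exp(-2*x) + 3*x^2*exp(-2*x)/2 + C2*x*exp(-2*x).
Apply the initial conditions: w(0) = C1 = 1 and w'(0) = C2 - 2*C1 = -4. Solving gives C1 = 1, C2 = -2.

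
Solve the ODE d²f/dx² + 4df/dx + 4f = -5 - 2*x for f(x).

f = -3/4 - x/2 + C1*exp(-2*x) + C2*x*exp(-2*x)

Characteristic equation r² + 4r + 4 = 0 has discriminant (4)² - 4·(4) = 0, so r = -2 is a repeated root.
Hence f_h = (C1 + C2*x)*exp(-2*x).
For the particular solution try f_p = A0 + A1*x. Substituting and matching coefficients of each power of x gives A0 = -3/4, A1 = -1/2, so f_p = -3/4 - x/2.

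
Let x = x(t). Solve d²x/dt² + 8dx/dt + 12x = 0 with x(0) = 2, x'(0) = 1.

Characteristic equation r² + 8r + 12 = 0 factors as (r + 2)(r + 6) = 0, so r = -2, -6.
Hence x_h = C1*exp(-2*t) + C2*exp(-6*t).
Apply the initial conditions: x(0) = C1 + C2 = 2 and x'(0) = -6*C2 - 2*C1 = 1. Solving gives C1 = 13/4, C2 = -5/4.

x = -5*exp(-6*t)/4 + 13*exp(-2*t)/4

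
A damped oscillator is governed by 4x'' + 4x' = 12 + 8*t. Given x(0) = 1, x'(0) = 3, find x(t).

Divide through by 4: x'' + x' = 3 + 2*t.
Characteristic equation r² + r = 0 factors as (r + 1)r = 0, so r = -1, 0.
Hence x_h = C1*exp(-t) + C2.
Since 0 is a characteristic root (multiplicity 1), multiply the polynomial trial by t: try x_p = t*(A0 + A1*t). Substituting and matching coefficients of each power of t gives A0 = 1, A1 = 1, so x_p = t + t^2.
General solution: x = C2 + t + t^2 + C1*exp(-t).
Apply the initial conditions: x(0) = C1 + C2 = 1 and x'(0) = 1 - C1 = 3. Solving gives C1 = -2, C2 = 3.

x = 3 + t + t**2 - 2*exp(-t)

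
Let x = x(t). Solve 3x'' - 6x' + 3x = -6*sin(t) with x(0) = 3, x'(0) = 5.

Divide through by 3: x'' - 2x' + x = -2*sin(t).
Characteristic equation r² - 2r + 1 = 0 has discriminant (-2)² - 4·(1) = 0, so r = 1 is a repeated root.
Hence x_h = (C1 + C2*t)*exp(t).
Try x_p = A*cos(t) + B*sin(t). Substituting and equating the coefficients of cos(t) and sin(t) gives A = -1, B = 0, so x_p = -cos(t).
General solution: x = -cos(t) + C1*exp(t) + C2*t*exp(t).
Apply the initial conditions: x(0) = -1 + C1 = 3 and x'(0) = C1 + C2 = 5. Solving gives C1 = 4, C2 = 1.

x = -cos(t) + 4*exp(t) + t*exp(t)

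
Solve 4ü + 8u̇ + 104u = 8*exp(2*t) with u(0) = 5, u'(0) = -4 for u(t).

u = exp(2*t)/17 + 14*exp(-t)*sin(5*t)/85 + 84*cos(5*t)*exp(-t)/17

Divide through by 4: u'' + 2u' + 26u = 2*exp(2*t).
Characteristic equation r² + 2r + 26 = 0 has discriminant (2)² - 4·(26) = -100 < 0, so r = -1 ± 5i.
Hence u_h = C1*cos(5*t)*exp(-t) + C2*exp(-t)*sin(5*t).
Try u_p = A*exp(2*t). Substituting into the equation and dividing by exp(2*t) gives A = 1/17, so u_p = exp(2*t)/17.
General solution: u = exp(2*t)/17 + C1*cos(5*t)*exp(-t) + C2*exp(-t)*sin(5*t).
Apply the initial conditions: u(0) = 1/17 + C1 = 5 and u'(0) = 2/17 - C1 + 5*C2 = -4. Solving gives C1 = 84/17, C2 = 14/85.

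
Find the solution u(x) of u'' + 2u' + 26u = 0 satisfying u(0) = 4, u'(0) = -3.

u = 4*cos(5*x)*exp(-x) + exp(-x)*sin(5*x)/5

Characteristic equation r² + 2r + 26 = 0 has discriminant (2)² - 4·(26) = -100 < 0, so r = -1 ± 5i.
Hence u_h = C1*cos(5*x)*exp(-x) + C2*exp(-x)*sin(5*x).
Apply the initial conditions: u(0) = C1 = 4 and u'(0) = -C1 + 5*C2 = -3. Solving gives C1 = 4, C2 = 1/5.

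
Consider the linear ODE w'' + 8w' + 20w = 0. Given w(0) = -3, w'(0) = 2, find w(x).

Characteristic equation r² + 8r + 20 = 0 has discriminant (8)² - 4·(20) = -16 < 0, so r = -4 ± 2i.
Hence w_h = C1*cos(2*x)*exp(-4*x) + C2*exp(-4*x)*sin(2*x).
Apply the initial conditions: w(0) = C1 = -3 and w'(0) = -4*C1 + 2*C2 = 2. Solving gives C1 = -3, C2 = -5.

w = -5*exp(-4*x)*sin(2*x) - 3*cos(2*x)*exp(-4*x)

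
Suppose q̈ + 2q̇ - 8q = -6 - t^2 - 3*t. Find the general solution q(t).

Characteristic equation r² + 2r - 8 = 0 factors as (r - 2)(r + 4) = 0, so r = 2, -4.
Hence q_h = C1*exp(2*t) + C2*exp(-4*t).
For the particular solution try q_p = A0 + A1*t + A2*t^2. Substituting and matching coefficients of each power of t gives A0 = 57/64, A1 = 7/16, A2 = 1/8, so q_p = 57/64 + t^2/8 + 7*t/16.

q = 57/64 + t**2/8 + 7*t/16 + C1*exp(2*t) + C2*exp(-4*t)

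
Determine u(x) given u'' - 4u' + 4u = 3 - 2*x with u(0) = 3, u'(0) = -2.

Characteristic equation r² - 4r + 4 = 0 has discriminant (-4)² - 4·(4) = 0, so r = 2 is a repeated root.
Hence u_h = (C1 + C2*x)*exp(2*x).
For the particular solution try u_p = A0 + A1*x. Substituting and matching coefficients of each power of x gives A0 = 1/4, A1 = -1/2, so u_p = 1/4 - x/2.
General solution: u = 1/4 - x/2 + C1*exp(2*x) + C2*x*exp(2*x).
Apply the initial conditions: u(0) = 1/4 + C1 = 3 and u'(0) = -1/2 + C2 + 2*C1 = -2. Solving gives C1 = 11/4, C2 = -7.

u = 1/4 - x/2 + 11*exp(2*x)/4 - 7*x*exp(2*x)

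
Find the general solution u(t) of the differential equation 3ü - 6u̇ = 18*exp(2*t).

Divide through by 3: u'' - 2u' = 6*exp(2*t).
Characteristic equation r² - 2r = 0 factors as (r - 2)r = 0, so r = 2, 0.
Hence u_h = C1*exp(2*t) + C2.
Since exp(2*t) solves the homogeneous equation (r = 2 is a root of multiplicity 1), multiply the trial by t. Try u_p = A*t*exp(2*t). Substituting into the equation and dividing by exp(2*t) gives A = 3, so u_p = 3*t*exp(2*t).

u = C2 + C1*exp(2*t) + 3*t*exp(2*t)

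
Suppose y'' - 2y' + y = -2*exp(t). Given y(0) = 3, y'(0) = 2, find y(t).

y = 3*exp(t) - t*exp(t) - t**2*exp(t)

Characteristic equation r² - 2r + 1 = 0 has discriminant (-2)² - 4·(1) = 0, so r = 1 is a repeated root.
Hence y_h = (C1 + C2*t)*exp(t).
Since exp(t) solves the homogeneous equation (r = 1 is a root of multiplicity 2), multiply the trial by t^2. Try y_p = A*t^2*exp(t). Substituting into the equation and dividing by exp(t) gives A = -1, so y_p = -t^2*exp(t).
General solution: y = C1*exp(t) - t^2*exp(t) + C2*t*exp(t).
Apply the initial conditions: y(0) = C1 = 3 and y'(0) = C1 + C2 = 2. Solving gives C1 = 3, C2 = -1.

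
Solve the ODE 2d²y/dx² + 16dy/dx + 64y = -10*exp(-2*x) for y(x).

Divide through by 2: y'' + 8y' + 32y = -5*exp(-2*x).
Characteristic equation r² + 8r + 32 = 0 has discriminant (8)² - 4·(32) = -64 < 0, so r = -4 ± 4i.
Hence y_h = C1*cos(4*x)*exp(-4*x) + C2*exp(-4*x)*sin(4*x).
Try y_p = A*exp(-2*x). Substituting into the equation and dividing by exp(-2*x) gives A = -1/4, so y_p = -exp(-2*x)/4.

y = -exp(-2*x)/4 + C1*cos(4*x)*exp(-4*x) + C2*exp(-4*x)*sin(4*x)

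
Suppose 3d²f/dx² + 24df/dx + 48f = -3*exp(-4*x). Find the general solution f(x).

f = C1*exp(-4*x) - x**2*exp(-4*x)/2 + C2*x*exp(-4*x)

Divide through by 3: f'' + 8f' + 16f = -exp(-4*x).
Characteristic equation r² + 8r + 16 = 0 has discriminant (8)² - 4·(16) = 0, so r = -4 is a repeated root.
Hence f_h = (C1 + C2*x)*exp(-4*x).
Since exp(-4*x) solves the homogeneous equation (r = -4 is a root of multiplicity 2), multiply the trial by x^2. Try f_p = A*x^2*exp(-4*x). Substituting into the equation and dividing by exp(-4*x) gives A = -1/2, so f_p = -x^2*exp(-4*x)/2.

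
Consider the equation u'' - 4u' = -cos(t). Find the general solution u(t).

u = C2 + cos(t)/17 + 4*sin(t)/17 + C1*exp(4*t)

Characteristic equation r² - 4r = 0 factors as (r - 4)r = 0, so r = 4, 0.
Hence u_h = C1*exp(4*t) + C2.
Try u_p = A*cos(t) + B*sin(t). Substituting and equating the coefficients of cos(t) and sin(t) gives A = 1/17, B = 4/17, so u_p = cos(t)/17 + 4*sin(t)/17.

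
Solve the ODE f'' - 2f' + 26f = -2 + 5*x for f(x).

Characteristic equation r² - 2r + 26 = 0 has discriminant (-2)² - 4·(26) = -100 < 0, so r = 1 ± 5i.
Hence f_h = C1*cos(5*x)*exp(x) + C2*exp(x)*sin(5*x).
For the particular solution try f_p = A0 + A1*x. Substituting and matching coefficients of each power of x gives A0 = -21/338, A1 = 5/26, so f_p = -21/338 + 5*x/26.

f = -21/338 + 5*x/26 + C1*cos(5*x)*exp(x) + C2*exp(x)*sin(5*x)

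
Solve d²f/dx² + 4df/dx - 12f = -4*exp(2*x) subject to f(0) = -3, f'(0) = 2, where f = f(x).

Characteristic equation r² + 4r - 12 = 0 factors as (r - 2)(r + 6) = 0, so r = 2, -6.
Hence f_h = C1*exp(2*x) + C2*exp(-6*x).
Since exp(2*x) solves the homogeneous equation (r = 2 is a root of multiplicity 1), multiply the trial by x. Try f_p = A*x*exp(2*x). Substituting into the equation and dividing by exp(2*x) gives A = -1/2, so f_p = -x*exp(2*x)/2.
General solution: f = C1*exp(2*x) + C2*exp(-6*x) - x*exp(2*x)/2.
Apply the initial conditions: f(0) = C1 + C2 = -3 and f'(0) = -1/2 - 6*C2 + 2*C1 = 2. Solving gives C1 = -31/16, C2 = -17/16.

f = -31*exp(2*x)/16 - 17*exp(-6*x)/16 - x*exp(2*x)/2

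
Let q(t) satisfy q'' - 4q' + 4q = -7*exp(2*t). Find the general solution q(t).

q = C1*exp(2*t) - 7*t**2*exp(2*t)/2 + C2*t*exp(2*t)

Characteristic equation r² - 4r + 4 = 0 has discriminant (-4)² - 4·(4) = 0, so r = 2 is a repeated root.
Hence q_h = (C1 + C2*t)*exp(2*t).
Since exp(2*t) solves the homogeneous equation (r = 2 is a root of multiplicity 2), multiply the trial by t^2. Try q_p = A*t^2*exp(2*t). Substituting into the equation and dividing by exp(2*t) gives A = -7/2, so q_p = -7*t^2*exp(2*t)/2.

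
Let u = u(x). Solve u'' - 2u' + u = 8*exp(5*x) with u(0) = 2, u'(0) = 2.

u = exp(5*x)/2 + 3*exp(x)/2 - 2*x*exp(x)

Characteristic equation r² - 2r + 1 = 0 has discriminant (-2)² - 4·(1) = 0, so r = 1 is a repeated root.
Hence u_h = (C1 + C2*x)*exp(x).
Try u_p = A*exp(5*x). Substituting into the equation and dividing by exp(5*x) gives A = 1/2, so u_p = exp(5*x)/2.
General solution: u = exp(5*x)/2 + C1*exp(x) + C2*x*exp(x).
Apply the initial conditions: u(0) = 1/2 + C1 = 2 and u'(0) = 5/2 + C1 + C2 = 2. Solving gives C1 = 3/2, C2 = -2.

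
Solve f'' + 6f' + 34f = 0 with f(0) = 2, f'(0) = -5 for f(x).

Characteristic equation r² + 6r + 34 = 0 has discriminant (6)² - 4·(34) = -100 < 0, so r = -3 ± 5i.
Hence f_h = C1*cos(5*x)*exp(-3*x) + C2*exp(-3*x)*sin(5*x).
Apply the initial conditions: f(0) = C1 = 2 and f'(0) = -3*C1 + 5*C2 = -5. Solving gives C1 = 2, C2 = 1/5.

f = 2*cos(5*x)*exp(-3*x) + exp(-3*x)*sin(5*x)/5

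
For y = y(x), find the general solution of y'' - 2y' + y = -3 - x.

Characteristic equation r² - 2r + 1 = 0 has discriminant (-2)² - 4·(1) = 0, so r = 1 is a repeated root.
Hence y_h = (C1 + C2*x)*exp(x).
For the particular solution try y_p = A0 + A1*x. Substituting and matching coefficients of each power of x gives A0 = -5, A1 = -1, so y_p = -5 - x.

y = -5 - x + C1*exp(x) + C2*x*exp(x)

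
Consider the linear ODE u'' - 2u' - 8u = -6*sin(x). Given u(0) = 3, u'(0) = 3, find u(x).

Characteristic equation r² - 2r - 8 = 0 factors as (r - 4)(r + 2) = 0, so r = 4, -2.
Hence u_h = C1*exp(4*x) + C2*exp(-2*x).
Try u_p = A*cos(x) + B*sin(x). Substituting and equating the coefficients of cos(x) and sin(x) gives A = -12/85, B = 54/85, so u_p = -12*cos(x)/85 + 54*sin(x)/85.
General solution: u = -12*cos(x)/85 + 54*sin(x)/85 + C1*exp(4*x) + C2*exp(-2*x).
Apply the initial conditions: u(0) = -12/85 + C1 + C2 = 3 and u'(0) = 54/85 - 2*C2 + 4*C1 = 3. Solving gives C1 = 49/34, C2 = 17/10.

u = -12*cos(x)/85 + 17*exp(-2*x)/10 + 49*exp(4*x)/34 + 54*sin(x)/85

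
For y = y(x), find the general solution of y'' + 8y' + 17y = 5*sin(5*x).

Characteristic equation r² + 8r + 17 = 0 has discriminant (8)² - 4·(17) = -4 < 0, so r = -4 ± i.
Hence y_h = C1*cos(x)*exp(-4*x) + C2*exp(-4*x)*sin(x).
Try y_p = A*cos(5*x) + B*sin(5*x). Substituting and equating the coefficients of cos(5x) and sin(5x) gives A = -25/208, B = -5/208, so y_p = -25*cos(5*x)/208 - 5*sin(5*x)/208.

y = -25*cos(5*x)/208 - 5*sin(5*x)/208 + C1*cos(x)*exp(-4*x) + C2*exp(-4*x)*sin(x)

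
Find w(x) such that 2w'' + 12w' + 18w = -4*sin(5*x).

Divide through by 2: w'' + 6w' + 9w = -2*sin(5*x).
Characteristic equation r² + 6r + 9 = 0 has discriminant (6)² - 4·(9) = 0, so r = -3 is a repeated root.
Hence w_h = (C1 + C2*x)*exp(-3*x).
Try w_p = A*cos(5*x) + B*sin(5*x). Substituting and equating the coefficients of cos(5x) and sin(5x) gives A = 15/289, B = 8/289, so w_p = 8*sin(5*x)/289 + 15*cos(5*x)/289.

w = 8*sin(5*x)/289 + 15*cos(5*x)/289 + C1*exp(-3*x) + C2*x*exp(-3*x)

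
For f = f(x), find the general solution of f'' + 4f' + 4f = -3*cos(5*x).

Characteristic equation r² + 4r + 4 = 0 has discriminant (4)² - 4·(4) = 0, so r = -2 is a repeated root.
Hence f_h = (C1 + C2*x)*exp(-2*x).
Try f_p = A*cos(5*x) + B*sin(5*x). Substituting and equating the coefficients of cos(5x) and sin(5x) gives A = 63/841, B = -60/841, so f_p = -60*sin(5*x)/841 + 63*cos(5*x)/841.

f = -60*sin(5*x)/841 + 63*cos(5*x)/841 + C1*exp(-2*x) + C2*x*exp(-2*x)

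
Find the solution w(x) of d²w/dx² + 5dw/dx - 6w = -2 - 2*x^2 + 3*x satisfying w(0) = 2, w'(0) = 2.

w = 53/108 - 47*exp(-6*x)/756 + x**2/3 + x/18 + 11*exp(x)/7

Characteristic equation r² + 5r - 6 = 0 factors as (r + 6)(r - 1) = 0, so r = -6, 1.
Hence w_h = C1*exp(-6*x) + C2*exp(x).
For the particular solution try w_p = A0 + A1*x + A2*x^2. Substituting and matching coefficients of each power of x gives A0 = 53/108, A1 = 1/18, A2 = 1/3, so w_p = 53/108 + x^2/3 + x/18.
General solution: w = 53/108 + x^2/3 + x/18 + C1*exp(-6*x) + C2*exp(x).
Apply the initial conditions: w(0) = 53/108 + C1 + C2 = 2 and w'(0) = 1/18 + C2 - 6*C1 = 2. Solving gives C1 = -47/756, C2 = 11/7.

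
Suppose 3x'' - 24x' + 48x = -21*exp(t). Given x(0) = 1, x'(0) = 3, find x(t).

x = -7*exp(t)/9 + 16*exp(4*t)/9 - 10*t*exp(4*t)/3

Divide through by 3: x'' - 8x' + 16x = -7*exp(t).
Characteristic equation r² - 8r + 16 = 0 has discriminant (-8)² - 4·(16) = 0, so r = 4 is a repeated root.
Hence x_h = (C1 + C2*t)*exp(4*t).
Try x_p = A*exp(t). Substituting into the equation and dividing by exp(t) gives A = -7/9, so x_p = -7*exp(t)/9.
General solution: x = -7*exp(t)/9 + C1*exp(4*t) + C2*t*exp(4*t).
Apply the initial conditions: x(0) = -7/9 + C1 = 1 and x'(0) = -7/9 + C2 + 4*C1 = 3. Solving gives C1 = 16/9, C2 = -10/3.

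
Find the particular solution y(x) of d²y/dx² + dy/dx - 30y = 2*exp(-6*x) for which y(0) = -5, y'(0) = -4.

y = -372*exp(5*x)/121 - 233*exp(-6*x)/121 - 2*x*exp(-6*x)/11

Characteristic equation r² + r - 30 = 0 factors as (r - 5)(r + 6) = 0, so r = 5, -6.
Hence y_h = C1*exp(5*x) + C2*exp(-6*x).
Since exp(-6*x) solves the homogeneous equation (r = -6 is a root of multiplicity 1), multiply the trial by x. Try y_p = A*x*exp(-6*x). Substituting into the equation and dividing by exp(-6*x) gives A = -2/11, so y_p = -2*x*exp(-6*x)/11.
General solution: y = C1*exp(5*x) + C2*exp(-6*x) - 2*x*exp(-6*x)/11.
Apply the initial conditions: y(0) = C1 + C2 = -5 and y'(0) = -2/11 - 6*C2 + 5*C1 = -4. Solving gives C1 = -372/121, C2 = -233/121.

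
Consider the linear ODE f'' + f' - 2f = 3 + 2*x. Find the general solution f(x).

Characteristic equation r² + r - 2 = 0 factors as (r - 1)(r + 2) = 0, so r = 1, -2.
Hence f_h = C1*exp(x) + C2*exp(-2*x).
For the particular solution try f_p = A0 + A1*x. Substituting and matching coefficients of each power of x gives A0 = -2, A1 = -1, so f_p = -2 - x.

f = -2 - x + C1*exp(x) + C2*exp(-2*x)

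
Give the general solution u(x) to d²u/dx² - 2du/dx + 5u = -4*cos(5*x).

u = 2*sin(5*x)/25 + 4*cos(5*x)/25 + C1*cos(2*x)*exp(x) + C2*exp(x)*sin(2*x)

Characteristic equation r² - 2r + 5 = 0 has discriminant (-2)² - 4·(5) = -16 < 0, so r = 1 ± 2i.
Hence u_h = C1*cos(2*x)*exp(x) + C2*exp(x)*sin(2*x).
Try u_p = A*cos(5*x) + B*sin(5*x). Substituting and equating the coefficients of cos(5x) and sin(5x) gives A = 4/25, B = 2/25, so u_p = 2*sin(5*x)/25 + 4*cos(5*x)/25.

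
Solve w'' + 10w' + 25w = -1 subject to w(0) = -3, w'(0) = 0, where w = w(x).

Characteristic equation r² + 10r + 25 = 0 has discriminant (10)² - 4·(25) = 0, so r = -5 is a repeated root.
Hence w_h = (C1 + C2*x)*exp(-5*x).
For the particular solution try w_p = A0. Substituting and matching coefficients of each power of x gives A0 = -1/25, so w_p = -1/25.
General solution: w = -1/25 + C1*exp(-5*x) + C2*x*exp(-5*x).
Apply the initial conditions: w(0) = -1/25 + C1 = -3 and w'(0) = C2 - 5*C1 = 0. Solving gives C1 = -74/25, C2 = -74/5.

w = -1/25 - 74*exp(-5*x)/25 - 74*x*exp(-5*x)/5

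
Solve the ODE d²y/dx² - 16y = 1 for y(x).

y = -1/16 + C1*exp(-4*x) + C2*exp(4*x)

Characteristic equation r² - 16 = 0 factors as (r + 4)(r - 4) = 0, so r = -4, 4.
Hence y_h = C1*exp(-4*x) + C2*exp(4*x).
For the particular solution try y_p = A0. Substituting and matching coefficients of each power of x gives A0 = -1/16, so y_p = -1/16.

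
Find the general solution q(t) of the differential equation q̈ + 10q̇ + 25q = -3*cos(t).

q = -18*cos(t)/169 - 15*sin(t)/338 + C1*exp(-5*t) + C2*t*exp(-5*t)

Characteristic equation r² + 10r + 25 = 0 has discriminant (10)² - 4·(25) = 0, so r = -5 is a repeated root.
Hence q_h = (C1 + C2*t)*exp(-5*t).
Try q_p = A*cos(t) + B*sin(t). Substituting and equating the coefficients of cos(t) and sin(t) gives A = -18/169, B = -15/338, so q_p = -18*cos(t)/169 - 15*sin(t)/338.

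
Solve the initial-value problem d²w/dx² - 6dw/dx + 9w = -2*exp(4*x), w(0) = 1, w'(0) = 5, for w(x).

w = -2*exp(4*x) + 3*exp(3*x) + 4*x*exp(3*x)

Characteristic equation r² - 6r + 9 = 0 has discriminant (-6)² - 4·(9) = 0, so r = 3 is a repeated root.
Hence w_h = (C1 + C2*x)*exp(3*x).
Try w_p = A*exp(4*x). Substituting into the equation and dividing by exp(4*x) gives A = -2, so w_p = -2*exp(4*x).
General solution: w = -2*exp(4*x) + C1*exp(3*x) + C2*x*exp(3*x).
Apply the initial conditions: w(0) = -2 + C1 = 1 and w'(0) = -8 + C2 + 3*C1 = 5. Solving gives C1 = 3, C2 = 4.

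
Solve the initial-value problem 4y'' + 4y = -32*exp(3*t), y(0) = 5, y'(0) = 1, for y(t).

Divide through by 4: y'' + y = -8*exp(3*t).
Characteristic equation r² + 1 = 0 has discriminant (0)² - 4·(1) = -4 < 0, so r = ± i.
Hence y_h = C1*cos(t) + C2*sin(t).
Try y_p = A*exp(3*t). Substituting into the equation and dividing by exp(3*t) gives A = -4/5, so y_p = -4*exp(3*t)/5.
General solution: y = -4*exp(3*t)/5 + C1*cos(t) + C2*sin(t).
Apply the initial conditions: y(0) = -4/5 + C1 = 5 and y'(0) = -12/5 + C2 = 1. Solving gives C1 = 29/5, C2 = 17/5.

y = -4*exp(3*t)/5 + 17*sin(t)/5 + 29*cos(t)/5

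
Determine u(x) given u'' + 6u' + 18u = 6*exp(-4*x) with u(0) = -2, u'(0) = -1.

Characteristic equation r² + 6r + 18 = 0 has discriminant (6)² - 4·(18) = -36 < 0, so r = -3 ± 3i.
Hence u_h = C1*cos(3*x)*exp(-3*x) + C2*exp(-3*x)*sin(3*x).
Try u_p = A*exp(-4*x). Substituting into the equation and dividing by exp(-4*x) gives A = 3/5, so u_p = 3*exp(-4*x)/5.
General solution: u = 3*exp(-4*x)/5 + C1*cos(3*x)*exp(-3*x) + C2*exp(-3*x)*sin(3*x).
Apply the initial conditions: u(0) = 3/5 + C1 = -2 and u'(0) = -12/5 - 3*C1 + 3*C2 = -1. Solving gives C1 = -13/5, C2 = -32/15.

u = 3*exp(-4*x)/5 - 32*exp(-3*x)*sin(3*x)/15 - 13*cos(3*x)*exp(-3*x)/5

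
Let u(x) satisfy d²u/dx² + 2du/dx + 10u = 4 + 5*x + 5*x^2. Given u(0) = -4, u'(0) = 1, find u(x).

u = 6/25 + x**2/2 + 3*x/10 - 106*cos(3*x)*exp(-x)/25 - 59*exp(-x)*sin(3*x)/50

Characteristic equation r² + 2r + 10 = 0 has discriminant (2)² - 4·(10) = -36 < 0, so r = -1 ± 3i.
Hence u_h = C1*cos(3*x)*exp(-x) + C2*exp(-x)*sin(3*x).
For the particular solution try u_p = A0 + A1*x + A2*x^2. Substituting and matching coefficients of each power of x gives A0 = 6/25, A1 = 3/10, A2 = 1/2, so u_p = 6/25 + x^2/2 + 3*x/10.
General solution: u = 6/25 + x^2/2 + 3*x/10 + C1*cos(3*x)*exp(-x) + C2*exp(-x)*sin(3*x).
Apply the initial conditions: u(0) = 6/25 + C1 = -4 and u'(0) = 3/10 - C1 + 3*C2 = 1. Solving gives C1 = -106/25, C2 = -59/50.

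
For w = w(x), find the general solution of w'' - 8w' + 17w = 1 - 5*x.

w = -23/289 - 5*x/17 + C1*cos(x)*exp(4*x) + C2*exp(4*x)*sin(x)

Characteristic equation r² - 8r + 17 = 0 has discriminant (-8)² - 4·(17) = -4 < 0, so r = 4 ± i.
Hence w_h = C1*cos(x)*exp(4*x) + C2*exp(4*x)*sin(x).
For the particular solution try w_p = A0 + A1*x. Substituting and matching coefficients of each power of x gives A0 = -23/289, A1 = -5/17, so w_p = -23/289 - 5*x/17.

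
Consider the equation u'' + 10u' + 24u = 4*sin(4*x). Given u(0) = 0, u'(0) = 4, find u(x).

u = -28*exp(-6*x)/13 - 5*cos(4*x)/52 + sin(4*x)/52 + 9*exp(-4*x)/4

Characteristic equation r² + 10r + 24 = 0 factors as (r + 6)(r + 4) = 0, so r = -6, -4.
Hence u_h = C1*exp(-6*x) + C2*exp(-4*x).
Try u_p = A*cos(4*x) + B*sin(4*x). Substituting and equating the coefficients of cos(4x) and sin(4x) gives A = -5/52, B = 1/52, so u_p = -5*cos(4*x)/52 + sin(4*x)/52.
General solution: u = -5*cos(4*x)/52 + sin(4*x)/52 + C1*exp(-6*x) + C2*exp(-4*x).
Apply the initial conditions: u(0) = -5/52 + C1 + C2 = 0 and u'(0) = 1/13 - 6*C1 - 4*C2 = 4. Solving gives C1 = -28/13, C2 = 9/4.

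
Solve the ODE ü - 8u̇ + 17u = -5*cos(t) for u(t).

u = -cos(t)/4 + sin(t)/8 + C1*cos(t)*exp(4*t) + C2*exp(4*t)*sin(t)

Characteristic equation r² - 8r + 17 = 0 has discriminant (-8)² - 4·(17) = -4 < 0, so r = 4 ± i.
Hence u_h = C1*cos(t)*exp(4*t) + C2*exp(4*t)*sin(t).
Try u_p = A*cos(t) + B*sin(t). Substituting and equating the coefficients of cos(t) and sin(t) gives A = -1/4, B = 1/8, so u_p = -cos(t)/4 + sin(t)/8.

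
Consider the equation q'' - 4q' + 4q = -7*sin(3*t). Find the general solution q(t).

q = -84*cos(3*t)/169 + 35*sin(3*t)/169 + C1*exp(2*t) + C2*t*exp(2*t)

Characteristic equation r² - 4r + 4 = 0 has discriminant (-4)² - 4·(4) = 0, so r = 2 is a repeated root.
Hence q_h = (C1 + C2*t)*exp(2*t).
Try q_p = A*cos(3*t) + B*sin(3*t). Substituting and equating the coefficients of cos(3t) and sin(3t) gives A = -84/169, B = 35/169, so q_p = -84*cos(3*t)/169 + 35*sin(3*t)/169.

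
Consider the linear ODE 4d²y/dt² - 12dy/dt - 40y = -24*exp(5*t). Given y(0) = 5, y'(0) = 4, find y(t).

Divide through by 4: y'' - 3y' - 10y = -6*exp(5*t).
Characteristic equation r² - 3r - 10 = 0 factors as (r + 2)(r - 5) = 0, so r = -2, 5.
Hence y_h = C1*exp(-2*t) + C2*exp(5*t).
Since exp(5*t) solves the homogeneous equation (r = 5 is a root of multiplicity 1), multiply the trial by t. Try y_p = A*t*exp(5*t). Substituting into the equation and dividing by exp(5*t) gives A = -6/7, so y_p = -6*t*exp(5*t)/7.
General solution: y = C1*exp(-2*t) + C2*exp(5*t) - 6*t*exp(5*t)/7.
Apply the initial conditions: y(0) = C1 + C2 = 5 and y'(0) = -6/7 - 2*C1 + 5*C2 = 4. Solving gives C1 = 141/49, C2 = 104/49.

y = 104*exp(5*t)/49 + 141*exp(-2*t)/49 - 6*t*exp(5*t)/7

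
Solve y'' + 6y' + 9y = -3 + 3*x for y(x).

Characteristic equation r² + 6r + 9 = 0 has discriminant (6)² - 4·(9) = 0, so r = -3 is a repeated root.
Hence y_h = (C1 + C2*x)*exp(-3*x).
For the particular solution try y_p = A0 + A1*x. Substituting and matching coefficients of each power of x gives A0 = -5/9, A1 = 1/3, so y_p = -5/9 + x/3.

y = -5/9 + x/3 + C1*exp(-3*x) + C2*x*exp(-3*x)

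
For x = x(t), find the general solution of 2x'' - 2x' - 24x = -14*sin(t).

x = -7*cos(t)/170 + 91*sin(t)/170 + C1*exp(4*t) + C2*exp(-3*t)

Divide through by 2: x'' - x' - 12x = -7*sin(t).
Characteristic equation r² - r - 12 = 0 factors as (r - 4)(r + 3) = 0, so r = 4, -3.
Hence x_h = C1*exp(4*t) + C2*exp(-3*t).
Try x_p = A*cos(t) + B*sin(t). Substituting and equating the coefficients of cos(t) and sin(t) gives A = -7/170, B = 91/170, so x_p = -7*cos(t)/170 + 91*sin(t)/170.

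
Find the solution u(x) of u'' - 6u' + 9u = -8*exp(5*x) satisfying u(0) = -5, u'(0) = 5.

u = -3*exp(3*x) - 2*exp(5*x) + 24*x*exp(3*x)

Characteristic equation r² - 6r + 9 = 0 has discriminant (-6)² - 4·(9) = 0, so r = 3 is a repeated root.
Hence u_h = (C1 + C2*x)*exp(3*x).
Try u_p = A*exp(5*x). Substituting into the equation and dividing by exp(5*x) gives A = -2, so u_p = -2*exp(5*x).
General solution: u = -2*exp(5*x) + C1*exp(3*x) + C2*x*exp(3*x).
Apply the initial conditions: u(0) = -2 + C1 = -5 and u'(0) = -10 + C2 + 3*C1 = 5. Solving gives C1 = -3, C2 = 24.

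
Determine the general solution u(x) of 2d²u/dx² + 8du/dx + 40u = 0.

u = C1*cos(4*x)*exp(-2*x) + C2*exp(-2*x)*sin(4*x)

Divide through by 2: u'' + 4u' + 20u = 0.
Characteristic equation r² + 4r + 20 = 0 has discriminant (4)² - 4·(20) = -64 < 0, so r = -2 ± 4i.
Hence u_h = C1*cos(4*x)*exp(-2*x) + C2*exp(-2*x)*sin(4*x).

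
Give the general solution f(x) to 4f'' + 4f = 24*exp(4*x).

f = 6*exp(4*x)/17 + C1*cos(x) + C2*sin(x)

Divide through by 4: f'' + f = 6*exp(4*x).
Characteristic equation r² + 1 = 0 has discriminant (0)² - 4·(1) = -4 < 0, so r = ± i.
Hence f_h = C1*cos(x) + C2*sin(x).
Try f_p = A*exp(4*x). Substituting into the equation and dividing by exp(4*x) gives A = 6/17, so f_p = 6*exp(4*x)/17.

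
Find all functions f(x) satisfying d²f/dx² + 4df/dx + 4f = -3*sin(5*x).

f = 60*cos(5*x)/841 + 63*sin(5*x)/841 + C1*exp(-2*x) + C2*x*exp(-2*x)

Characteristic equation r² + 4r + 4 = 0 has discriminant (4)² - 4·(4) = 0, so r = -2 is a repeated root.
Hence f_h = (C1 + C2*x)*exp(-2*x).
Try f_p = A*cos(5*x) + B*sin(5*x). Substituting and equating the coefficients of cos(5x) and sin(5x) gives A = 60/841, B = 63/841, so f_p = 60*cos(5*x)/841 + 63*sin(5*x)/841.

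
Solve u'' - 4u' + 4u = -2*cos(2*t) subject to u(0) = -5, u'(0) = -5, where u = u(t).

Characteristic equation r² - 4r + 4 = 0 has discriminant (-4)² - 4·(4) = 0, so r = 2 is a repeated root.
Hence u_h = (C1 + C2*t)*exp(2*t).
Try u_p = A*cos(2*t) + B*sin(2*t). Substituting and equating the coefficients of cos(2t) and sin(2t) gives A = 0, B = 1/4, so u_p = sin(2*t)/4.
General solution: u = sin(2*t)/4 + C1*exp(2*t) + C2*t*exp(2*t).
Apply the initial conditions: u(0) = C1 = -5 and u'(0) = 1/2 + C2 + 2*C1 = -5. Solving gives C1 = -5, C2 = 9/2.

u = -5*exp(2*t) + sin(2*t)/4 + 9*t*exp(2*t)/2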